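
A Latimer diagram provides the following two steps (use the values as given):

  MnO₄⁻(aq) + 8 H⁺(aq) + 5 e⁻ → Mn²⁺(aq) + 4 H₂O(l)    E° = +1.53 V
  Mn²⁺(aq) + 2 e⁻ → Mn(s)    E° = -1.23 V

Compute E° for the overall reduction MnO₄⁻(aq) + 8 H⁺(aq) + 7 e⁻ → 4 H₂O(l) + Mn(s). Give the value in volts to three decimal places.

+0.741 V

Since ΔG° = −nFE° is additive over sequential reductions, n₃E°₃ = n₁E°₁ + n₂E°₂.
E°₃ = (5×+1.53 + 2×-1.23) / 7 = (+5.190) / 7 = +0.741 V.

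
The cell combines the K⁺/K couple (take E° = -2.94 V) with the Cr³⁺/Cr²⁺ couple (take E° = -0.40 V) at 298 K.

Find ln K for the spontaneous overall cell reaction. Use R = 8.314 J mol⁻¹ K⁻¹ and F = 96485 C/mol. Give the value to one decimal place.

Cathode: Cr³⁺/Cr²⁺; anode: K⁺/K. E°cell = (-0.40) − (-2.94) = +2.54 V, with n = 1.
ΔG° = −nFE° = −RT ln K, so ln K = nFE°/(RT) = (1)(96485)(+2.54) / ((8.314)(298)) = 98.916.

98.9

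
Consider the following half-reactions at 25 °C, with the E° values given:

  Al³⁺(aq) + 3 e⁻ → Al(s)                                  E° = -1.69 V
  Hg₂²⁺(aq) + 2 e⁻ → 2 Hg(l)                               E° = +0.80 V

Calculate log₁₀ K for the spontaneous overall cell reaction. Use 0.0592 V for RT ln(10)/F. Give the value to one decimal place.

Cathode: Hg₂²⁺/Hg; anode: Al³⁺/Al. E°cell = +2.49 V, n = 6.
log K = nE°cell / 0.0592 = (6)(+2.49) / 0.0592 = 252.4.

252.4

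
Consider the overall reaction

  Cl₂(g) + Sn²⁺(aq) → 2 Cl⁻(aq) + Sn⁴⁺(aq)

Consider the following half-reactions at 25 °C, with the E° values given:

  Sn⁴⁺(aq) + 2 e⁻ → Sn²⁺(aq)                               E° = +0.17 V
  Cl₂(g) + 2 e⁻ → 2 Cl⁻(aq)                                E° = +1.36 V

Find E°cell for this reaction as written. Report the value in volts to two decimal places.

The Cl₂/Cl⁻ couple has the higher reduction potential, so it is the cathode; Sn⁴⁺/Sn²⁺ is oxidised at the anode.
E°cell = E°(cathode) − E°(anode) = (+1.36) − (+0.17) = +1.19 V.

+1.19 V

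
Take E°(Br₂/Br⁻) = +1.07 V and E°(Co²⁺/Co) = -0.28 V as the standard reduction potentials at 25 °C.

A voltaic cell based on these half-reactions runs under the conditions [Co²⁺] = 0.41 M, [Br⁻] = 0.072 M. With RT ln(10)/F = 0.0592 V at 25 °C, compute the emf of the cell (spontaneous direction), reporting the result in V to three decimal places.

+1.429 V

Br₂/Br⁻ is the cathode (higher E°), Co²⁺/Co the anode: E°cell = +1.07 − (-0.28) = +1.35 V, n = 2.
Overall: Br₂(l) + Co(s) → 2 Br⁻(aq) + Co²⁺(aq)
Q = [Br⁻]^2·[Co²⁺]; log Q = -2.673.
E = E° − (0.0592/n) log Q = +1.35 − (0.0592/2)(-2.673) = +1.429 V.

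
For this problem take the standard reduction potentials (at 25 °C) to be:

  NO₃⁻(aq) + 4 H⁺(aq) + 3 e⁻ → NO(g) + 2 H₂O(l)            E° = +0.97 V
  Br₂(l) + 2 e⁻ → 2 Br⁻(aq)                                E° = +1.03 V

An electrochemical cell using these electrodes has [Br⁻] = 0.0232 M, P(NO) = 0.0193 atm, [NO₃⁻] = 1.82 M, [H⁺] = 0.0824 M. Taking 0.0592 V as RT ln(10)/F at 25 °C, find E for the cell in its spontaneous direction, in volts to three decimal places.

Br₂/Br⁻ is the cathode (higher E°), NO₃⁻/NO the anode: E°cell = +1.03 − (+0.97) = +0.06 V, n = 6.
Overall: 3 Br₂(l) + 2 NO(g) + 4 H₂O(l) → 6 Br⁻(aq) + 2 NO₃⁻(aq) + 8 H⁺(aq)
Q = [Br⁻]^6·[NO₃⁻]^2·[H⁺]^8 / (P(NO)^2); log Q = -14.531.
E = E° − (0.0592/n) log Q = +0.06 − (0.0592/6)(-14.531) = +0.203 V.

+0.203 V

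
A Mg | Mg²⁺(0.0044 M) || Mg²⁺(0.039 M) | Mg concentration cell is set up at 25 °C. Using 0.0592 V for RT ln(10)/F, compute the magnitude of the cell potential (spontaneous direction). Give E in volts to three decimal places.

+0.028 V

For a concentration cell E°cell = 0. The 0.039 M side is the cathode (reduction is favoured where [Mg²⁺] is higher).
With n = 2, E = −(0.0592/2) log([Mg²⁺]ₐₙ/[Mg²⁺]꜀ₐₜ) = −(0.0592/2) log(0.0044/0.039) = −(0.0592/2)(-0.948) = +0.028 V.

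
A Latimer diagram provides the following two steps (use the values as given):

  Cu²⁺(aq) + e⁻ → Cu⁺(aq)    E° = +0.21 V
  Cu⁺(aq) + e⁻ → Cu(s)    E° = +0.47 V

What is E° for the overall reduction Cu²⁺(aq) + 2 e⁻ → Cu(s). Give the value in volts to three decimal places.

+0.340 V

Adding the free-energy changes (−nFE°) of the two steps gives −n₃FE°₃ = −n₁FE°₁ − n₂FE°₂.
E°₃ = (1×+0.21 + 1×+0.47) / 2 = (+0.680) / 2 = +0.340 V.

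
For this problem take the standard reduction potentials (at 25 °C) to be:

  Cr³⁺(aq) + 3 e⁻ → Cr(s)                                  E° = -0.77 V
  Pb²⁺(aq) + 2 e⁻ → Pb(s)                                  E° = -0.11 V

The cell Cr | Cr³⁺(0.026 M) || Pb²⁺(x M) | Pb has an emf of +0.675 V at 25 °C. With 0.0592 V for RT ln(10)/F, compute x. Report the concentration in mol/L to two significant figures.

0.28 M

Pb²⁺/Pb is the cathode, Cr³⁺/Cr the anode: E°cell = +0.66 V, n = 6.
Overall reaction: 3 Pb²⁺(aq) + 2 Cr(s) → 3 Pb(s) + 2 Cr³⁺(aq); Q = [Cr³⁺]^2/[Pb²⁺]^3.
From E = E° − (0.0592/n) log Q: log Q = (E° − E)·n/0.0592 = (+0.66 − (+0.675))·6/0.0592 = -1.5203.
So 3·log[Pb²⁺] = 2·log(0.026) − log Q = -3.1701 − (-1.5203) = -1.6498; log[Pb²⁺] = -1.6498 / 3 = -0.5499; [Pb²⁺] = 10^(-0.5499) ≈ 0.28 M.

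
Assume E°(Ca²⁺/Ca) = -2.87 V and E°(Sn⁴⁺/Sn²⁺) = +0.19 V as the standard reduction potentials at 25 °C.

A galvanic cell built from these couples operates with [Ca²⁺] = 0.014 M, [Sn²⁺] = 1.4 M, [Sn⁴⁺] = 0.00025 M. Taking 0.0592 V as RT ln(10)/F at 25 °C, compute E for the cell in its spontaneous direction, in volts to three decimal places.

+3.004 V

Sn⁴⁺/Sn²⁺ is the cathode (higher E°), Ca²⁺/Ca the anode: E°cell = +0.19 − (-2.87) = +3.06 V, n = 2.
Overall: Sn⁴⁺(aq) + Ca(s) → Sn²⁺(aq) + Ca²⁺(aq)
Q = [Sn²⁺]·[Ca²⁺] / ([Sn⁴⁺]); log Q = 1.894.
E = E° − (0.0592/n) log Q = +3.06 − (0.0592/2)(1.894) = +3.004 V.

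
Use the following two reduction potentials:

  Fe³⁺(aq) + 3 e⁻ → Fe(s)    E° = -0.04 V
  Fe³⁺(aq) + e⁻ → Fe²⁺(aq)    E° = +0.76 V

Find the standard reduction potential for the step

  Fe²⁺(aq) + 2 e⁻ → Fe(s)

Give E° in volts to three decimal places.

Sequential free energies add, so n₃E°₃ = n₁E°₁ + n₂E°₂.
With n₃ = 3, and the known step contributing 1×(+0.76) V, the unknown satisfies 2·E° = 3×(-0.04) − 1×(+0.76) = -0.880.
E° = -0.880 / 2 = -0.440 V.

-0.440 V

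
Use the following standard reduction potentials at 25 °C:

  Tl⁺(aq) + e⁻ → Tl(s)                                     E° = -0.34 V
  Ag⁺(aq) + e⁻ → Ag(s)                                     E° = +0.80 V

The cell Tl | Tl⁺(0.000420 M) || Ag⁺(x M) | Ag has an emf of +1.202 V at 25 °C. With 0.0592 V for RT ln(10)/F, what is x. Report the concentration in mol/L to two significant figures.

0.0047 M

Ag⁺/Ag is the cathode, Tl⁺/Tl the anode: E°cell = +1.14 V, n = 1.
Overall reaction: Ag⁺(aq) + Tl(s) → Ag(s) + Tl⁺(aq); Q = [Tl⁺]^1/[Ag⁺]^1.
From E = E° − (0.0592/n) log Q: log Q = (E° − E)·n/0.0592 = (+1.14 − (+1.202))·1/0.0592 = -1.0473.
So 1·log[Ag⁺] = 1·log(0.00042) − log Q = -3.3768 − (-1.0473) = -2.3295; [Ag⁺] = 10^(-2.3295) ≈ 0.0047 M.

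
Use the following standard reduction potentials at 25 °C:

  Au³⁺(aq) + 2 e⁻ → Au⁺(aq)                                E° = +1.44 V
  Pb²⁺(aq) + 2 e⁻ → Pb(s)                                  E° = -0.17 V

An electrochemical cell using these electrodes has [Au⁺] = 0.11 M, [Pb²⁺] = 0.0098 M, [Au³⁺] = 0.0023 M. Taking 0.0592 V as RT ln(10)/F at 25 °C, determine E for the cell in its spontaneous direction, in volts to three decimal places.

Au³⁺/Au⁺ is the cathode (higher E°), Pb²⁺/Pb the anode: E°cell = +1.44 − (-0.17) = +1.61 V, n = 2.
Overall: Au³⁺(aq) + Pb(s) → Au⁺(aq) + Pb²⁺(aq)
Q = [Au⁺]·[Pb²⁺] / ([Au³⁺]); log Q = -0.329.
E = E° − (0.0592/n) log Q = +1.61 − (0.0592/2)(-0.329) = +1.620 V.

+1.620 V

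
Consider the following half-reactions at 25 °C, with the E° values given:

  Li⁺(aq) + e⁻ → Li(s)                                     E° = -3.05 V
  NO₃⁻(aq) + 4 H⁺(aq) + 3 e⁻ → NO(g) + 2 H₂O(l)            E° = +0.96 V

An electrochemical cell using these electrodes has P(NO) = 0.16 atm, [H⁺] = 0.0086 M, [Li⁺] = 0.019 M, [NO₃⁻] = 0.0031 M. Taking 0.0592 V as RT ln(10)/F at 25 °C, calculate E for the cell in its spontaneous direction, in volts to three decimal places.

+3.915 V

NO₃⁻/NO is the cathode (higher E°), Li⁺/Li the anode: E°cell = +0.96 − (-3.05) = +4.01 V, n = 3.
Overall: NO₃⁻(aq) + 4 H⁺(aq) + 3 Li(s) → NO(g) + 2 H₂O(l) + 3 Li⁺(aq)
Q = P(NO)·[Li⁺]^3 / ([NO₃⁻]·[H⁺]^4); log Q = 4.811.
E = E° − (0.0592/n) log Q = +4.01 − (0.0592/3)(4.811) = +3.915 V.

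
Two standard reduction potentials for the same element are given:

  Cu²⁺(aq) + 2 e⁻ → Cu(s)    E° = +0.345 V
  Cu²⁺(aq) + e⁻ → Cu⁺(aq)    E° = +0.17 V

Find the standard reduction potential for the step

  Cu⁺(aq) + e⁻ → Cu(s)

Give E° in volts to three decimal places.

+0.520 V

Sequential free energies add, so n₃E°₃ = n₁E°₁ + n₂E°₂.
With n₃ = 2, and the known step contributing 1×(+0.17) V, the unknown satisfies 1·E° = 2×(+0.345) − 1×(+0.17) = +0.520.
E° = +0.520 / 1 = +0.520 V.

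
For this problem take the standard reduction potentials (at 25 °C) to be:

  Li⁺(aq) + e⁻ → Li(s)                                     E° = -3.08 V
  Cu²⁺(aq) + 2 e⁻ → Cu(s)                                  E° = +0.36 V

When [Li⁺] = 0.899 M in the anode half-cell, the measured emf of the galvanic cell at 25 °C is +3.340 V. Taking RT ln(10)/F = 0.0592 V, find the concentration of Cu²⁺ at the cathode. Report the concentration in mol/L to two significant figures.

0.00034 M

Cu²⁺/Cu is the cathode, Li⁺/Li the anode: E°cell = +3.44 V, n = 2.
Overall reaction: Cu²⁺(aq) + 2 Li(s) → Cu(s) + 2 Li⁺(aq); Q = [Li⁺]^2/[Cu²⁺]^1.
From E = E° − (0.0592/n) log Q: log Q = (E° − E)·n/0.0592 = (+3.44 − (+3.340))·2/0.0592 = 3.3784.
So 1·log[Cu²⁺] = 2·log(0.899) − log Q = -0.0925 − (3.3784) = -3.4709; [Cu²⁺] = 10^(-3.4709) ≈ 0.00034 M.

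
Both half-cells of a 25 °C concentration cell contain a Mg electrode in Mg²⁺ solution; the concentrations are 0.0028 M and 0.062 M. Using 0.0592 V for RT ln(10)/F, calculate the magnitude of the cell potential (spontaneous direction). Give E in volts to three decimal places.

+0.040 V

For a concentration cell E°cell = 0. The 0.062 M side is the cathode (reduction is favoured where [Mg²⁺] is higher).
With n = 2, E = −(0.0592/2) log([Mg²⁺]ₐₙ/[Mg²⁺]꜀ₐₜ) = −(0.0592/2) log(0.0028/0.062) = −(0.0592/2)(-1.345) = +0.040 V.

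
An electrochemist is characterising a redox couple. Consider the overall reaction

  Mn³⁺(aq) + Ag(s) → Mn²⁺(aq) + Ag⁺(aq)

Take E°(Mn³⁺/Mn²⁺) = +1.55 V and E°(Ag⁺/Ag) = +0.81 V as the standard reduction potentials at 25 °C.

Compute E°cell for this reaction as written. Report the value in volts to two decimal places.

The Mn³⁺/Mn²⁺ couple has the higher reduction potential, so it is the cathode; Ag⁺/Ag is oxidised at the anode.
E°cell = E°(cathode) − E°(anode) = (+1.55) − (+0.81) = +0.74 V.

+0.74 V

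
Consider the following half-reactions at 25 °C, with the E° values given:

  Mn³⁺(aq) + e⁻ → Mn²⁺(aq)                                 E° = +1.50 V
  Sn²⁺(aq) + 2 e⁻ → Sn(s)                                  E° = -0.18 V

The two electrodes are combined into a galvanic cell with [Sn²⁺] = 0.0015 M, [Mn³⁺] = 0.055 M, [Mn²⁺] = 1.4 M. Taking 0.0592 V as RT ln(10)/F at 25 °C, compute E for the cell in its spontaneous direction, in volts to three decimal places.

Mn³⁺/Mn²⁺ is the cathode (higher E°), Sn²⁺/Sn the anode: E°cell = +1.50 − (-0.18) = +1.68 V, n = 2.
Overall: 2 Mn³⁺(aq) + Sn(s) → 2 Mn²⁺(aq) + Sn²⁺(aq)
Q = [Mn²⁺]^2·[Sn²⁺] / ([Mn³⁺]^2); log Q = -0.012.
E = E° − (0.0592/n) log Q = +1.68 − (0.0592/2)(-0.012) = +1.680 V.

+1.680 V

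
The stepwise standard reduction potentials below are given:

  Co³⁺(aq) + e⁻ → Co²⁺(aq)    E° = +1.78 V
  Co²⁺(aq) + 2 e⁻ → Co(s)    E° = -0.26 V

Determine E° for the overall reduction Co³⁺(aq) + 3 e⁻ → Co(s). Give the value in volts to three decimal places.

Since ΔG° = −nFE° is additive over sequential reductions, n₃E°₃ = n₁E°₁ + n₂E°₂.
E°₃ = (1×+1.78 + 2×-0.26) / 3 = (+1.260) / 3 = +0.420 V.
E° values themselves are not directly additive — weighting by electron count is essential.

+0.420 V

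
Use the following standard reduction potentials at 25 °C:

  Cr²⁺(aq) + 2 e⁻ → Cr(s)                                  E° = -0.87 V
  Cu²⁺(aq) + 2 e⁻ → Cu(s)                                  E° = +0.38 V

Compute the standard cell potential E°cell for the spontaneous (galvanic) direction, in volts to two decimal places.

The Cu²⁺/Cu couple has the higher reduction potential, so it is the cathode; Cr²⁺/Cr is oxidised at the anode.
E°cell = E°(cathode) − E°(anode) = (+0.38) − (-0.87) = +1.25 V.

+1.25 V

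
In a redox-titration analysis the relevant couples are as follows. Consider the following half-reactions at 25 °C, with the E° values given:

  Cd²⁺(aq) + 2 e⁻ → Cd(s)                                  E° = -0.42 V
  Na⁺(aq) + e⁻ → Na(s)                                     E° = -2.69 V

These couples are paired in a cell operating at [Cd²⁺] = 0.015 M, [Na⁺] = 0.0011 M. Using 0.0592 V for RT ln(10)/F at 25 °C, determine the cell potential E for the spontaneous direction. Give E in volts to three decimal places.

Cd²⁺/Cd is the cathode (higher E°), Na⁺/Na the anode: E°cell = -0.42 − (-2.69) = +2.27 V, n = 2.
Overall: Cd²⁺(aq) + 2 Na(s) → Cd(s) + 2 Na⁺(aq)
Q = [Na⁺]^2 / ([Cd²⁺]); log Q = -4.093.
E = E° − (0.0592/n) log Q = +2.27 − (0.0592/2)(-4.093) = +2.391 V.

+2.391 V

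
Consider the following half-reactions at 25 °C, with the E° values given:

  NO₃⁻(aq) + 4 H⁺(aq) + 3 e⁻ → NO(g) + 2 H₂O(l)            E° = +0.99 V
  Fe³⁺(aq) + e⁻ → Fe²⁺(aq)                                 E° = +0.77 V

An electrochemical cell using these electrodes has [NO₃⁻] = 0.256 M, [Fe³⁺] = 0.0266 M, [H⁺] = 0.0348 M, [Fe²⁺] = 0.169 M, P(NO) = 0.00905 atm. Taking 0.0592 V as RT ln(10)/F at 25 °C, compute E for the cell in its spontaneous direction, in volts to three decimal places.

+0.181 V

NO₃⁻/NO is the cathode (higher E°), Fe³⁺/Fe²⁺ the anode: E°cell = +0.99 − (+0.77) = +0.22 V, n = 3.
Overall: NO₃⁻(aq) + 4 H⁺(aq) + 3 Fe²⁺(aq) → NO(g) + 2 H₂O(l) + 3 Fe³⁺(aq)
Q = P(NO)·[Fe³⁺]^3 / ([NO₃⁻]·[H⁺]^4·[Fe²⁺]^3); log Q = 1.973.
E = E° − (0.0592/n) log Q = +0.22 − (0.0592/3)(1.973) = +0.181 V.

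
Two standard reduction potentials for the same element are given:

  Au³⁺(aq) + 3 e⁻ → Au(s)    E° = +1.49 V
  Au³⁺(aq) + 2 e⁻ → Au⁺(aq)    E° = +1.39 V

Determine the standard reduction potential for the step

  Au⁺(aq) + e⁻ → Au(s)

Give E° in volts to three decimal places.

+1.690 V

Sequential free energies add, so n₃E°₃ = n₁E°₁ + n₂E°₂.
With n₃ = 3, and the known step contributing 2×(+1.39) V, the unknown satisfies 1·E° = 3×(+1.49) − 2×(+1.39) = +1.690.
E° = +1.690 / 1 = +1.690 V.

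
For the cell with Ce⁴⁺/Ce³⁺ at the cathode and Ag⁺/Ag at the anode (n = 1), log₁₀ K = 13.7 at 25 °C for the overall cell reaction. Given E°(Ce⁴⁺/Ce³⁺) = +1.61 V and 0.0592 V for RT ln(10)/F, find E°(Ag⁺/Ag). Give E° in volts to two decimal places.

E°cell = (0.0592/n)·log K = (0.0592/1)(13.7) = +0.811 V.
Since Ce⁴⁺/Ce³⁺ is the cathode and Ag⁺/Ag the anode, E°cell = E°(Ce⁴⁺/Ce³⁺) − E°(Ag⁺/Ag).
So E°(Ag⁺/Ag) = E°(Ce⁴⁺/Ce³⁺) − E°cell = (+1.61) − (+0.811) = +0.80 V.

+0.80 V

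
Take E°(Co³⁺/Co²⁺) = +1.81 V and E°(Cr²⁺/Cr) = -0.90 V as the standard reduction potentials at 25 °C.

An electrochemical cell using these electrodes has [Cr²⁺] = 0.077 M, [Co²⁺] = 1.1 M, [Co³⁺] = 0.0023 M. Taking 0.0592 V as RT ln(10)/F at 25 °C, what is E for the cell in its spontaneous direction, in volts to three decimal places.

Co³⁺/Co²⁺ is the cathode (higher E°), Cr²⁺/Cr the anode: E°cell = +1.81 − (-0.90) = +2.71 V, n = 2.
Overall: 2 Co³⁺(aq) + Cr(s) → 2 Co²⁺(aq) + Cr²⁺(aq)
Q = [Co²⁺]^2·[Cr²⁺] / ([Co³⁺]^2); log Q = 4.246.
E = E° − (0.0592/n) log Q = +2.71 − (0.0592/2)(4.246) = +2.584 V.

+2.584 V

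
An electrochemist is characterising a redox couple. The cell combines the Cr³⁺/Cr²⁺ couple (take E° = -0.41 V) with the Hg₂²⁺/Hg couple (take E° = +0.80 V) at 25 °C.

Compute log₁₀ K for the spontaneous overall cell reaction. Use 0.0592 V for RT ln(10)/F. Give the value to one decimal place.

Cathode: Hg₂²⁺/Hg; anode: Cr³⁺/Cr²⁺. E°cell = +1.21 V, n = 2.
log K = nE°cell / 0.0592 = (2)(+1.21) / 0.0592 = 40.9.

40.9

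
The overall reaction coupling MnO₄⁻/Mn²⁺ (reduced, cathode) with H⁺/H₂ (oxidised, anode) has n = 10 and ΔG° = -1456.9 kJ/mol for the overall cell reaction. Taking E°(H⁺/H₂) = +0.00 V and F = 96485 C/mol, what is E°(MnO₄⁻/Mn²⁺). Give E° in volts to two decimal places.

+1.51 V

E°cell = −ΔG°/(nF) = −(-1456.9×10³)/((10)(96485)) = +1.510 V.
Since MnO₄⁻/Mn²⁺ is the cathode and H⁺/H₂ the anode, E°cell = E°(MnO₄⁻/Mn²⁺) − E°(H⁺/H₂).
So E°(MnO₄⁻/Mn²⁺) = E°cell + E°(H⁺/H₂) = +1.510 + (+0.00) = +1.51 V.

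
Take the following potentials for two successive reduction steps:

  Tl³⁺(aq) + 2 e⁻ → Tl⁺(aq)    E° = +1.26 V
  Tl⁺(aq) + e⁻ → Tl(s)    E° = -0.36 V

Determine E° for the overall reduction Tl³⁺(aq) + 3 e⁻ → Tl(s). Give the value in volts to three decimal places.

+0.720 V

Standard free energies of sequential steps add: ΔG°₃ = ΔG°₁ + ΔG°₂, so n₃E°₃ = n₁E°₁ + n₂E°₂.
E°₃ = (2×+1.26 + 1×-0.36) / 3 = (+2.160) / 3 = +0.720 V.
E° values themselves are not directly additive — weighting by electron count is essential.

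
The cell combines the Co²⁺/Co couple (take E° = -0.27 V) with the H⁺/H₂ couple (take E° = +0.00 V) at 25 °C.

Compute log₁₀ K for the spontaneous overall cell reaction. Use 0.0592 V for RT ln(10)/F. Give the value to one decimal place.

Cathode: H⁺/H₂; anode: Co²⁺/Co. E°cell = +0.27 V, n = 2.
log K = nE°cell / 0.0592 = (2)(+0.27) / 0.0592 = 9.1.

9.1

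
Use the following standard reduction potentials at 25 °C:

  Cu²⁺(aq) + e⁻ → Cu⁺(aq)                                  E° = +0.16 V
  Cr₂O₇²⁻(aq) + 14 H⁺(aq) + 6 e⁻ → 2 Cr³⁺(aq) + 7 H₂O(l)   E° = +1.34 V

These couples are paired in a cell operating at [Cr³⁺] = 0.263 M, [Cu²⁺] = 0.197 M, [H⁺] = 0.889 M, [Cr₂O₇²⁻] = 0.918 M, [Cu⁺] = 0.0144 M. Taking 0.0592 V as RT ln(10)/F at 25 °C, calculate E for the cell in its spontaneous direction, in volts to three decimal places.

Cr₂O₇²⁻/Cr³⁺ is the cathode (higher E°), Cu²⁺/Cu⁺ the anode: E°cell = +1.34 − (+0.16) = +1.18 V, n = 6.
Overall: Cr₂O₇²⁻(aq) + 14 H⁺(aq) + 6 Cu⁺(aq) → 2 Cr³⁺(aq) + 7 H₂O(l) + 6 Cu²⁺(aq)
Q = [Cr³⁺]^2·[Cu²⁺]^6 / ([Cr₂O₇²⁻]·[H⁺]^14·[Cu⁺]^6); log Q = 6.409.
E = E° − (0.0592/n) log Q = +1.18 − (0.0592/6)(6.409) = +1.117 V.

+1.117 V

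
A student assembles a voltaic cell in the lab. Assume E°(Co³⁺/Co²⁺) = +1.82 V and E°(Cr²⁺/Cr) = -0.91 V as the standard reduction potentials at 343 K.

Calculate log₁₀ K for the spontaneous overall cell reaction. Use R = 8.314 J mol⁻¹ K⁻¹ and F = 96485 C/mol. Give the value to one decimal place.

80.2

Cathode: Co³⁺/Co²⁺; anode: Cr²⁺/Cr. E°cell = (+1.82) − (-0.91) = +2.73 V, with n = 2.
ΔG° = −nFE° = −RT ln K, so ln K = nFE°/(RT) = (2)(96485)(+2.73) / ((8.314)(343)) = 184.735.
log₁₀ K = 184.735 / ln 10 = 80.2.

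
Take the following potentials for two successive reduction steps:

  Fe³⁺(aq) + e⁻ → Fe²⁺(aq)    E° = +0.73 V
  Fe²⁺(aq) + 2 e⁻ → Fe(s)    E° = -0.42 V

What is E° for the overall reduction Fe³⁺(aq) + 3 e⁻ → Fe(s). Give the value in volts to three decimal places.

Standard free energies of sequential steps add: ΔG°₃ = ΔG°₁ + ΔG°₂, so n₃E°₃ = n₁E°₁ + n₂E°₂.
E°₃ = (1×+0.73 + 2×-0.42) / 3 = (-0.110) / 3 = -0.037 V.

-0.037 V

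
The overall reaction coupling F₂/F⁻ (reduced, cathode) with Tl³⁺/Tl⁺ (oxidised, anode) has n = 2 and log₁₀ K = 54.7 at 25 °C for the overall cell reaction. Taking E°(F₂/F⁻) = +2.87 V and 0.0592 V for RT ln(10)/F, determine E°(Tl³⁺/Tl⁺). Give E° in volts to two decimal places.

+1.25 V

E°cell = (0.0592/n)·log K = (0.0592/2)(54.7) = +1.619 V.
Since F₂/F⁻ is the cathode and Tl³⁺/Tl⁺ the anode, E°cell = E°(F₂/F⁻) − E°(Tl³⁺/Tl⁺).
So E°(Tl³⁺/Tl⁺) = E°(F₂/F⁻) − E°cell = (+2.87) − (+1.619) = +1.25 V.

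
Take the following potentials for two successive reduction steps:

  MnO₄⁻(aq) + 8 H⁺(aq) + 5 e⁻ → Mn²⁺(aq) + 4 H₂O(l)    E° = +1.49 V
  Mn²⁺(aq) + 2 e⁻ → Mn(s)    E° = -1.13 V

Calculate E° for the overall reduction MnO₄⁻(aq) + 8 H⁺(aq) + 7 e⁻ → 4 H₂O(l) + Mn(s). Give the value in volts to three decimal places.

+0.741 V

Standard free energies of sequential steps add: ΔG°₃ = ΔG°₁ + ΔG°₂, so n₃E°₃ = n₁E°₁ + n₂E°₂.
E°₃ = (5×+1.49 + 2×-1.13) / 7 = (+5.190) / 7 = +0.741 V.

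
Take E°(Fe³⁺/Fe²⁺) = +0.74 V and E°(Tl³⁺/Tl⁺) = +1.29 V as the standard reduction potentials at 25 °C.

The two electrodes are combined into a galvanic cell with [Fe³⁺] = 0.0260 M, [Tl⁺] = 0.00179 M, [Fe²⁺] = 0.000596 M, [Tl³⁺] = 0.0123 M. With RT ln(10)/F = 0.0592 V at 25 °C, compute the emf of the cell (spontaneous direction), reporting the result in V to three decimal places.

Tl³⁺/Tl⁺ is the cathode (higher E°), Fe³⁺/Fe²⁺ the anode: E°cell = +1.29 − (+0.74) = +0.55 V, n = 2.
Overall: Tl³⁺(aq) + 2 Fe²⁺(aq) → Tl⁺(aq) + 2 Fe³⁺(aq)
Q = [Tl⁺]·[Fe³⁺]^2 / ([Tl³⁺]·[Fe²⁺]^2); log Q = 2.442.
E = E° − (0.0592/n) log Q = +0.55 − (0.0592/2)(2.442) = +0.478 V.

+0.478 V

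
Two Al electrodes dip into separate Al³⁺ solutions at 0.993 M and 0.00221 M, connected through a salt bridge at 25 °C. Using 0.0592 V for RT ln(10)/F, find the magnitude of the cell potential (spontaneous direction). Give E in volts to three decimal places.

+0.052 V

For a concentration cell E°cell = 0. The 0.993 M side is the cathode (reduction is favoured where [Al³⁺] is higher).
With n = 3, E = −(0.0592/3) log([Al³⁺]ₐₙ/[Al³⁺]꜀ₐₜ) = −(0.0592/3) log(0.00221/0.993) = −(0.0592/3)(-2.653) = +0.052 V.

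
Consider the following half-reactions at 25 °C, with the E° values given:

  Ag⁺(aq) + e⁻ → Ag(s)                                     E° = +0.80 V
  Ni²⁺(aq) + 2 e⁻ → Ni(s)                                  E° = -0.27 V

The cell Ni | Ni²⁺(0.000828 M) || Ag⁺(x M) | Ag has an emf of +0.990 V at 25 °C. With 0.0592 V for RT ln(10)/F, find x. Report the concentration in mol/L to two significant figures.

0.0013 M

Ag⁺/Ag is the cathode, Ni²⁺/Ni the anode: E°cell = +1.07 V, n = 2.
Overall reaction: 2 Ag⁺(aq) + Ni(s) → 2 Ag(s) + Ni²⁺(aq); Q = [Ni²⁺]^1/[Ag⁺]^2.
From E = E° − (0.0592/n) log Q: log Q = (E° − E)·n/0.0592 = (+1.07 − (+0.990))·2/0.0592 = 2.7027.
So 2·log[Ag⁺] = 1·log(0.000828) − log Q = -3.0820 − (2.7027) = -5.7847; log[Ag⁺] = -5.7847 / 2 = -2.8923; [Ag⁺] = 10^(-2.8923) ≈ 0.0013 M.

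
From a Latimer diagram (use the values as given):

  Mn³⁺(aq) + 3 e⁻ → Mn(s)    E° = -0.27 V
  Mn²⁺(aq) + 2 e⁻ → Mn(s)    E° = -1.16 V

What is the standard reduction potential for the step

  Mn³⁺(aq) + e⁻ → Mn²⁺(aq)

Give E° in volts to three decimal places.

Sequential free energies add, so n₃E°₃ = n₁E°₁ + n₂E°₂.
With n₃ = 3, and the known step contributing 2×(-1.16) V, the unknown satisfies 1·E° = 3×(-0.27) − 2×(-1.16) = +1.510.
E° = +1.510 / 1 = +1.510 V.

+1.510 V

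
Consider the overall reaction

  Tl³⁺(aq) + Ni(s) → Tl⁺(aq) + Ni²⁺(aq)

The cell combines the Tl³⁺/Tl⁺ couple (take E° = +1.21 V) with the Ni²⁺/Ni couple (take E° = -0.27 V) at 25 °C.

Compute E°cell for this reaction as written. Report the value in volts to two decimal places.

+1.48 V

The Tl³⁺/Tl⁺ couple has the higher reduction potential, so it is the cathode; Ni²⁺/Ni is oxidised at the anode.
E°cell = E°(cathode) − E°(anode) = (+1.21) − (-0.27) = +1.48 V.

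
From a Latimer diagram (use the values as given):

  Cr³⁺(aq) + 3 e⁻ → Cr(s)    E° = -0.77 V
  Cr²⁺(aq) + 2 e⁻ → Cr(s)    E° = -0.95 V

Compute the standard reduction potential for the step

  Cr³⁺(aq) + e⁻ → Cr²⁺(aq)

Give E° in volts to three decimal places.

Sequential free energies add, so n₃E°₃ = n₁E°₁ + n₂E°₂.
With n₃ = 3, and the known step contributing 2×(-0.95) V, the unknown satisfies 1·E° = 3×(-0.77) − 2×(-0.95) = -0.410.
E° = -0.410 / 1 = -0.410 V.

-0.410 V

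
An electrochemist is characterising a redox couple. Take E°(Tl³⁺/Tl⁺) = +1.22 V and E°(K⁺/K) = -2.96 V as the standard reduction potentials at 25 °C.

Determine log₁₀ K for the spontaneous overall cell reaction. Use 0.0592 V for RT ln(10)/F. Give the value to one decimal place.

Cathode: Tl³⁺/Tl⁺; anode: K⁺/K. E°cell = +4.18 V, n = 2.
log K = nE°cell / 0.0592 = (2)(+4.18) / 0.0592 = 141.2.

141.2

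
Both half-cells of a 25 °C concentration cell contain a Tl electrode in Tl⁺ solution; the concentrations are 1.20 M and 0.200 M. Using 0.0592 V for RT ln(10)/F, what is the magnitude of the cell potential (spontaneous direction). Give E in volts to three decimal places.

For a concentration cell E°cell = 0. The 1.20 M side is the cathode (reduction is favoured where [Tl⁺] is higher).
With n = 1, E = −(0.0592/1) log([Tl⁺]ₐₙ/[Tl⁺]꜀ₐₜ) = −(0.0592/1) log(0.2/1.2) = −(0.0592/1)(-0.778) = +0.046 V.

+0.046 V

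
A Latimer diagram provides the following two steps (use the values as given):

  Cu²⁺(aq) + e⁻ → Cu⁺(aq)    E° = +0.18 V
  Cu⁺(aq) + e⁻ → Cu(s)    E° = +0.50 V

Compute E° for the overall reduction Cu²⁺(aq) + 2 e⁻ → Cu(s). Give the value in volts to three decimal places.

Since ΔG° = −nFE° is additive over sequential reductions, n₃E°₃ = n₁E°₁ + n₂E°₂.
E°₃ = (1×+0.18 + 1×+0.50) / 2 = (+0.680) / 2 = +0.340 V.

+0.340 V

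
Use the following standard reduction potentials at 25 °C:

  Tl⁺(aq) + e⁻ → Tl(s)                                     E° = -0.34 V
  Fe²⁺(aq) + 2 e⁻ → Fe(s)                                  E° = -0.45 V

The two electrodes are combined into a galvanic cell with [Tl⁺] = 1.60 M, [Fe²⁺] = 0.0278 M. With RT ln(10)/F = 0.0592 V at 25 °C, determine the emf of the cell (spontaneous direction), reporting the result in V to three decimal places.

Tl⁺/Tl is the cathode (higher E°), Fe²⁺/Fe the anode: E°cell = -0.34 − (-0.45) = +0.11 V, n = 2.
Overall: 2 Tl⁺(aq) + Fe(s) → 2 Tl(s) + Fe²⁺(aq)
Q = [Fe²⁺] / ([Tl⁺]^2); log Q = -1.964.
E = E° − (0.0592/n) log Q = +0.11 − (0.0592/2)(-1.964) = +0.168 V.

+0.168 V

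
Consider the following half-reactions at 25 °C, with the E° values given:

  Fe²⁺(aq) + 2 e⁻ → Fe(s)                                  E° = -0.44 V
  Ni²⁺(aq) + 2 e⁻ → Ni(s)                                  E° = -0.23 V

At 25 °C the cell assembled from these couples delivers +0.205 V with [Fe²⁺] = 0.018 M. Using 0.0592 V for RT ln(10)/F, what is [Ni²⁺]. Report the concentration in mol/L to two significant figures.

0.012 M

Ni²⁺/Ni is the cathode, Fe²⁺/Fe the anode: E°cell = +0.21 V, n = 2.
Overall reaction: Ni²⁺(aq) + Fe(s) → Ni(s) + Fe²⁺(aq); Q = [Fe²⁺]^1/[Ni²⁺]^1.
From E = E° − (0.0592/n) log Q: log Q = (E° − E)·n/0.0592 = (+0.21 − (+0.205))·2/0.0592 = 0.1689.
So 1·log[Ni²⁺] = 1·log(0.018) − log Q = -1.7447 − (0.1689) = -1.9136; [Ni²⁺] = 10^(-1.9136) ≈ 0.012 M.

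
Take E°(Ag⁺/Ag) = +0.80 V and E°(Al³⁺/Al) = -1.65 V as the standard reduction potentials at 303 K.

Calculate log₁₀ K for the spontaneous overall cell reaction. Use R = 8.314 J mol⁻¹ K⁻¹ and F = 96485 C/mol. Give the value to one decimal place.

Cathode: Ag⁺/Ag; anode: Al³⁺/Al. E°cell = (+0.80) − (-1.65) = +2.45 V, with n = 3.
ΔG° = −nFE° = −RT ln K, so ln K = nFE°/(RT) = (3)(96485)(+2.45) / ((8.314)(303)) = 281.510.
log₁₀ K = 281.510 / ln 10 = 122.3.

122.3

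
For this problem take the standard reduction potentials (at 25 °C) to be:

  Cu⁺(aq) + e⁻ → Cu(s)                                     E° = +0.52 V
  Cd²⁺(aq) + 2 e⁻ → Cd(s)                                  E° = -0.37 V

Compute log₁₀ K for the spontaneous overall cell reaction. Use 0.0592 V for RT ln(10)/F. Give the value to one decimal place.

30.1

Cathode: Cu⁺/Cu; anode: Cd²⁺/Cd. E°cell = +0.89 V, n = 2.
log K = nE°cell / 0.0592 = (2)(+0.89) / 0.0592 = 30.1.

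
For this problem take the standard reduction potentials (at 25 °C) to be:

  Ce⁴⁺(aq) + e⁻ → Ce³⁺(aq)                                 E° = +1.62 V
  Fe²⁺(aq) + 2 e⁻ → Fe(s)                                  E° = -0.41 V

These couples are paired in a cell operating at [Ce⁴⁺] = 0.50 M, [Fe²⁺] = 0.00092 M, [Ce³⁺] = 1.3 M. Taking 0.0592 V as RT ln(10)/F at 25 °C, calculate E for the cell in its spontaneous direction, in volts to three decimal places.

+2.095 V

Ce⁴⁺/Ce³⁺ is the cathode (higher E°), Fe²⁺/Fe the anode: E°cell = +1.62 − (-0.41) = +2.03 V, n = 2.
Overall: 2 Ce⁴⁺(aq) + Fe(s) → 2 Ce³⁺(aq) + Fe²⁺(aq)
Q = [Ce³⁺]^2·[Fe²⁺] / ([Ce⁴⁺]^2); log Q = -2.206.
E = E° − (0.0592/n) log Q = +2.03 − (0.0592/2)(-2.206) = +2.095 V.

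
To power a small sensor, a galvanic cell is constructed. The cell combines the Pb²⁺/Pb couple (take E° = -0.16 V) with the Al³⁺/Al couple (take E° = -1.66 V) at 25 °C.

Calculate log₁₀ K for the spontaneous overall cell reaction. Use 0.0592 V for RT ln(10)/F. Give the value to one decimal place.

Cathode: Pb²⁺/Pb; anode: Al³⁺/Al. E°cell = +1.50 V, n = 6.
log K = nE°cell / 0.0592 = (6)(+1.50) / 0.0592 = 152.0.

152.0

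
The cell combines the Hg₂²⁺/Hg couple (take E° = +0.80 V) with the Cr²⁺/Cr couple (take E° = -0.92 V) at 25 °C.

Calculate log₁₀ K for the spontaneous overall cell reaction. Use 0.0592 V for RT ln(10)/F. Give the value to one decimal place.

Cathode: Hg₂²⁺/Hg; anode: Cr²⁺/Cr. E°cell = +1.72 V, n = 2.
log K = nE°cell / 0.0592 = (2)(+1.72) / 0.0592 = 58.1.

58.1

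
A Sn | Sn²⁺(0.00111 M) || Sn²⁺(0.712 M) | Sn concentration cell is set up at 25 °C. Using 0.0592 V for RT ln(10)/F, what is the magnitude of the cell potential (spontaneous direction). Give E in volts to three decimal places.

For a concentration cell E°cell = 0. The 0.712 M side is the cathode (reduction is favoured where [Sn²⁺] is higher).
With n = 2, E = −(0.0592/2) log([Sn²⁺]ₐₙ/[Sn²⁺]꜀ₐₜ) = −(0.0592/2) log(0.00111/0.712) = −(0.0592/2)(-2.807) = +0.083 V.

+0.083 V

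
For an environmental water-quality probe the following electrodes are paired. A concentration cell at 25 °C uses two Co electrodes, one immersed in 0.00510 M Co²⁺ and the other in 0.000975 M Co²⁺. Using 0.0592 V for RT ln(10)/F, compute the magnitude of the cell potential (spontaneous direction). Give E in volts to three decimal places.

For a concentration cell E°cell = 0. The 0.00510 M side is the cathode (reduction is favoured where [Co²⁺] is higher).
With n = 2, E = −(0.0592/2) log([Co²⁺]ₐₙ/[Co²⁺]꜀ₐₜ) = −(0.0592/2) log(0.000975/0.0051) = −(0.0592/2)(-0.719) = +0.021 V.

+0.021 V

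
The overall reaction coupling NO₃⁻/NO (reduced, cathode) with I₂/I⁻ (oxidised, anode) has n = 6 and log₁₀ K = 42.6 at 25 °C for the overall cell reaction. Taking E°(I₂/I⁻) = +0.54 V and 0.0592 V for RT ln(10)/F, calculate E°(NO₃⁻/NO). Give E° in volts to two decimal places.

E°cell = (0.0592/n)·log K = (0.0592/6)(42.6) = +0.420 V.
Since NO₃⁻/NO is the cathode and I₂/I⁻ the anode, E°cell = E°(NO₃⁻/NO) − E°(I₂/I⁻).
So E°(NO₃⁻/NO) = E°cell + E°(I₂/I⁻) = +0.420 + (+0.54) = +0.96 V.

+0.96 V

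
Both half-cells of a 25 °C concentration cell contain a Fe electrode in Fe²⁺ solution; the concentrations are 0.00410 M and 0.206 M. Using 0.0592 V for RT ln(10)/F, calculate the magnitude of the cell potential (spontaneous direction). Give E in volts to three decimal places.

For a concentration cell E°cell = 0. The 0.206 M side is the cathode (reduction is favoured where [Fe²⁺] is higher).
With n = 2, E = −(0.0592/2) log([Fe²⁺]ₐₙ/[Fe²⁺]꜀ₐₜ) = −(0.0592/2) log(0.0041/0.206) = −(0.0592/2)(-1.701) = +0.050 V.

+0.050 V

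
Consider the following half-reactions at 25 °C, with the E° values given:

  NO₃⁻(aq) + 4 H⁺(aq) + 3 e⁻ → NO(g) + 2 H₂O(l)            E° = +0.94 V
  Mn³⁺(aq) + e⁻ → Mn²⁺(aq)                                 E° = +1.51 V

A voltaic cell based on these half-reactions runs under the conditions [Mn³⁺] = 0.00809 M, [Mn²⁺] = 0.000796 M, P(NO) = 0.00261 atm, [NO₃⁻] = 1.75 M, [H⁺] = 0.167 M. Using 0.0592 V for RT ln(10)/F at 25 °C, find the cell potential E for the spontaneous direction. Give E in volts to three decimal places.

+0.635 V

Mn³⁺/Mn²⁺ is the cathode (higher E°), NO₃⁻/NO the anode: E°cell = +1.51 − (+0.94) = +0.57 V, n = 3.
Overall: 3 Mn³⁺(aq) + NO(g) + 2 H₂O(l) → 3 Mn²⁺(aq) + NO₃⁻(aq) + 4 H⁺(aq)
Q = [Mn²⁺]^3·[NO₃⁻]·[H⁺]^4 / ([Mn³⁺]^3·P(NO)); log Q = -3.304.
E = E° − (0.0592/n) log Q = +0.57 − (0.0592/3)(-3.304) = +0.635 V.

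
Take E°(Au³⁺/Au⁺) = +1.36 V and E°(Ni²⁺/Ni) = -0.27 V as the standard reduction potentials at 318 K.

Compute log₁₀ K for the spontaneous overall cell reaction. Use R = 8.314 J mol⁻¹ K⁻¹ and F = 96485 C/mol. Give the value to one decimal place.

Cathode: Au³⁺/Au⁺; anode: Ni²⁺/Ni. E°cell = (+1.36) − (-0.27) = +1.63 V, with n = 2.
ΔG° = −nFE° = −RT ln K, so ln K = nFE°/(RT) = (2)(96485)(+1.63) / ((8.314)(318)) = 118.971.
log₁₀ K = 118.971 / ln 10 = 51.7.

51.7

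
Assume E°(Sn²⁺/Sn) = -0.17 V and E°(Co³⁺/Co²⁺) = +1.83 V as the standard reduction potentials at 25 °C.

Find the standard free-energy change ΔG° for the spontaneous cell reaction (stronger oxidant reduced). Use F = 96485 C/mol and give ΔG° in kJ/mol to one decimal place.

Co³⁺/Co²⁺ (E° = +1.83 V) is the cathode; Sn²⁺/Sn (E° = -0.17 V) is the anode, so E°cell = +2.00 V.
Balancing electrons gives n = 2 (lcm of 1 and 2).
ΔG° = −nFE° = −(2)(96485)(+2.00) = -385,940 J = -385.9 kJ/mol.

-385.9 kJ/mol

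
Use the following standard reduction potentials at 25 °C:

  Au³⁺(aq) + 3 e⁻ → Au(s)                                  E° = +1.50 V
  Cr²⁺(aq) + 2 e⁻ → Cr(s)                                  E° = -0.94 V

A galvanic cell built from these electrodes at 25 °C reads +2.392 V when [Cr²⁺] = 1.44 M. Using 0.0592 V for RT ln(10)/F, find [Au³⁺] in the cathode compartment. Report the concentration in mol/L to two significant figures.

0.0064 M

Au³⁺/Au is the cathode, Cr²⁺/Cr the anode: E°cell = +2.44 V, n = 6.
Overall reaction: 2 Au³⁺(aq) + 3 Cr(s) → 2 Au(s) + 3 Cr²⁺(aq); Q = [Cr²⁺]^3/[Au³⁺]^2.
From E = E° − (0.0592/n) log Q: log Q = (E° − E)·n/0.0592 = (+2.44 − (+2.392))·6/0.0592 = 4.8649.
So 2·log[Au³⁺] = 3·log(1.44) − log Q = 0.4751 − (4.8649) = -4.3898; log[Au³⁺] = -4.3898 / 2 = -2.1949; [Au³⁺] = 10^(-2.1949) ≈ 0.0064 M.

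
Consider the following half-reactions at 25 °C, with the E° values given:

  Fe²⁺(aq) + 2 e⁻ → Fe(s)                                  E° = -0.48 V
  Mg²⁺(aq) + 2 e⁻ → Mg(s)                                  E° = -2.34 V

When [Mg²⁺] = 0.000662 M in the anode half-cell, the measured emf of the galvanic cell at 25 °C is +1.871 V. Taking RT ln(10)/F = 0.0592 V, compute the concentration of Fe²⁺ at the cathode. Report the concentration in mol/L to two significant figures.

0.0016 M

Fe²⁺/Fe is the cathode, Mg²⁺/Mg the anode: E°cell = +1.86 V, n = 2.
Overall reaction: Fe²⁺(aq) + Mg(s) → Fe(s) + Mg²⁺(aq); Q = [Mg²⁺]^1/[Fe²⁺]^1.
From E = E° − (0.0592/n) log Q: log Q = (E° − E)·n/0.0592 = (+1.86 − (+1.871))·2/0.0592 = -0.3716.
So 1·log[Fe²⁺] = 1·log(0.000662) − log Q = -3.1791 − (-0.3716) = -2.8075; [Fe²⁺] = 10^(-2.8075) ≈ 0.0016 M.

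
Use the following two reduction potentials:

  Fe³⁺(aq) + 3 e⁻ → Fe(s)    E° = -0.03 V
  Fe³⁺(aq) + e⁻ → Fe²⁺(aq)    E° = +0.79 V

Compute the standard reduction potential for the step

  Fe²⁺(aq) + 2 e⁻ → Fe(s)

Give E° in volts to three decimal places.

Sequential free energies add, so n₃E°₃ = n₁E°₁ + n₂E°₂.
With n₃ = 3, and the known step contributing 1×(+0.79) V, the unknown satisfies 2·E° = 3×(-0.03) − 1×(+0.79) = -0.880.
E° = -0.880 / 2 = -0.440 V.

-0.440 V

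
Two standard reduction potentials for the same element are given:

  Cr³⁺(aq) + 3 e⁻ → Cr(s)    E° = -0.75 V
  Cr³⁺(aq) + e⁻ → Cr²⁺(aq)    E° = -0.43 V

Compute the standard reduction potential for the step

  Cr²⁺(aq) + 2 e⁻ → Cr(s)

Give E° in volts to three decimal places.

Sequential free energies add, so n₃E°₃ = n₁E°₁ + n₂E°₂.
With n₃ = 3, and the known step contributing 1×(-0.43) V, the unknown satisfies 2·E° = 3×(-0.75) − 1×(-0.43) = -1.820.
E° = -1.820 / 2 = -0.910 V.

-0.910 V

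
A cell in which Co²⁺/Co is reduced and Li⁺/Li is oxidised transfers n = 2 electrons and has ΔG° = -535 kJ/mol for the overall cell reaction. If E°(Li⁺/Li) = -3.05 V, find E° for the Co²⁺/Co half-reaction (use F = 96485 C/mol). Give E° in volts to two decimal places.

-0.28 V

E°cell = −ΔG°/(nF) = −(-535×10³)/((2)(96485)) = +2.772 V.
Since Co²⁺/Co is the cathode and Li⁺/Li the anode, E°cell = E°(Co²⁺/Co) − E°(Li⁺/Li).
So E°(Co²⁺/Co) = E°cell + E°(Li⁺/Li) = +2.772 + (-3.05) = -0.28 V.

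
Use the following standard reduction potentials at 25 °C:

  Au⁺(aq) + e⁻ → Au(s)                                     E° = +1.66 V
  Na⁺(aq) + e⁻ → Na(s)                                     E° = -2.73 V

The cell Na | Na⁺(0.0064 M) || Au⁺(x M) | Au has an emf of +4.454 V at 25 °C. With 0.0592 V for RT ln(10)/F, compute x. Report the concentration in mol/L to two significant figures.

Au⁺/Au is the cathode, Na⁺/Na the anode: E°cell = +4.39 V, n = 1.
Overall reaction: Au⁺(aq) + Na(s) → Au(s) + Na⁺(aq); Q = [Na⁺]^1/[Au⁺]^1.
From E = E° − (0.0592/n) log Q: log Q = (E° − E)·n/0.0592 = (+4.39 − (+4.454))·1/0.0592 = -1.0811.
So 1·log[Au⁺] = 1·log(0.0064) − log Q = -2.1938 − (-1.0811) = -1.1127; [Au⁺] = 10^(-1.1127) ≈ 0.077 M.

0.077 M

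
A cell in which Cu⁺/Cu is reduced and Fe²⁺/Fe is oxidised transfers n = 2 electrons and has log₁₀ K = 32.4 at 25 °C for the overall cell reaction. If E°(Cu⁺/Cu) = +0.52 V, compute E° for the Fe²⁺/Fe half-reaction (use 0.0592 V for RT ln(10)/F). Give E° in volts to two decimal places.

-0.44 V

E°cell = (0.0592/n)·log K = (0.0592/2)(32.4) = +0.959 V.
Since Cu⁺/Cu is the cathode and Fe²⁺/Fe the anode, E°cell = E°(Cu⁺/Cu) − E°(Fe²⁺/Fe).
So E°(Fe²⁺/Fe) = E°(Cu⁺/Cu) − E°cell = (+0.52) − (+0.959) = -0.44 V.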